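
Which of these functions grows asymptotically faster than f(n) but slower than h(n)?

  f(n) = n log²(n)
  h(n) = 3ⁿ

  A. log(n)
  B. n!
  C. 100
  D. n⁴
D

We need g(n) with n log²(n) = o(g(n)) and g(n) = o(3ⁿ), i.e. O(n log² n) ≺ g ≺ O(3ⁿ).
Check each option:
  A. log(n) — O(log n) does not grow strictly faster than f(n)
  B. n! — O(n!) does not grow strictly slower than h(n)
  C. 100 — O(1) does not grow strictly faster than f(n)
  D. n⁴ — O(n⁴) is strictly between O(n log² n) and O(3ⁿ) ✓

Only option D (n⁴) lies strictly between.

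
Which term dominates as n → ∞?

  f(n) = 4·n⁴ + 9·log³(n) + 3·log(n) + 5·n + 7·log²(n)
4·n⁴

Looking at each term:
  - 4·n⁴ is O(n⁴)
  - 9·log³(n) is O(log³ n)
  - 3·log(n) is O(log n)
  - 5·n is O(n)
  - 7·log²(n) is O(log² n)

The term 4·n⁴ (O(n⁴)) grows fastest and dominates all others.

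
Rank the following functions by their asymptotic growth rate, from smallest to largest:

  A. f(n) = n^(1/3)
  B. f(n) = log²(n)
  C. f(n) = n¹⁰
B < A < C

Comparing growth rates:
B = log²(n) is O(log² n)
A = n^(1/3) is O(n^(1/3))
C = n¹⁰ is O(n¹⁰)

Therefore, the order from slowest to fastest is: B < A < C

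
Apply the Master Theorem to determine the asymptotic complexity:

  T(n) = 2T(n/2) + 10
Θ(n)

Master Theorem: a = 2, b = 2, f(n) = 10.
Compute the critical exponent d = log₂(2) = 1.
Compare f(n) = Θ(1) against n^d:
  k = 0 < d = 1, so f(n) = O(n^(d-ε)) — Case 1.
  The recursion cost dominates: T(n) = Θ(n^d) = Θ(n).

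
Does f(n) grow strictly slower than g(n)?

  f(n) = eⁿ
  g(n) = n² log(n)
False

f(n) = eⁿ is O(eⁿ), and g(n) = n² log(n) is O(n² log n).
Since O(eⁿ) grows faster than or equal to O(n² log n), f(n) = o(g(n)) is false.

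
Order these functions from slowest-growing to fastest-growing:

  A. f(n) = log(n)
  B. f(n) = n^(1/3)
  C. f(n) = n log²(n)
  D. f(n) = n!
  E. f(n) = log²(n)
A < E < B < C < D

Comparing growth rates:
A = log(n) is O(log n)
E = log²(n) is O(log² n)
B = n^(1/3) is O(n^(1/3))
C = n log²(n) is O(n log² n)
D = n! is O(n!)

Therefore, the order from slowest to fastest is: A < E < B < C < D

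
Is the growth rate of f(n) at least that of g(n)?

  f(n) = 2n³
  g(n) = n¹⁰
False

f(n) = 2n³ is O(n³), and g(n) = n¹⁰ is O(n¹⁰).
Since O(n³) grows slower than O(n¹⁰), f(n) = Ω(g(n)) is false.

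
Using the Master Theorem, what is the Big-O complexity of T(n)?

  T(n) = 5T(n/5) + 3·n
Θ(n log n)

Master Theorem: a = 5, b = 5, f(n) = 3·n.
Compute the critical exponent d = log₅(5) = 1.
Compare f(n) = Θ(n) against n^d:
  k = 1 = d, so f(n) = Θ(n^d) — Case 2.
  Work is balanced across levels: T(n) = Θ(n^d log n) = Θ(n log n).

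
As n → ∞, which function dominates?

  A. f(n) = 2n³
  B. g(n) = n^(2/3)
A

f(n) = 2n³ is O(n³), while g(n) = n^(2/3) is O(n^(2/3)).
Since O(n³) grows faster than O(n^(2/3)), f(n) dominates.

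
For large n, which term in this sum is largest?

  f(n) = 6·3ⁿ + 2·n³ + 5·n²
6·3ⁿ

Looking at each term:
  - 6·3ⁿ is O(3ⁿ)
  - 2·n³ is O(n³)
  - 5·n² is O(n²)

The term 6·3ⁿ (O(3ⁿ)) grows fastest and dominates all others.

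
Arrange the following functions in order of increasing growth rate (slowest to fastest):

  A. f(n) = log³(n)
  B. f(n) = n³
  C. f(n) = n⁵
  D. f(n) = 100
D < A < B < C

Comparing growth rates:
D = 100 is O(1)
A = log³(n) is O(log³ n)
B = n³ is O(n³)
C = n⁵ is O(n⁵)

Therefore, the order from slowest to fastest is: D < A < B < C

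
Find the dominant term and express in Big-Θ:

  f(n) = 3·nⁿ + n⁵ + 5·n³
Θ(nⁿ)

Order the terms by growth rate: 5·n³ ≺ n⁵ ≺ 3·nⁿ.
The fastest-growing term 3·nⁿ dominates as n → ∞; dropping its constant factor gives Θ(nⁿ).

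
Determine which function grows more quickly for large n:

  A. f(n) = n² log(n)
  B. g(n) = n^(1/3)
A

f(n) = n² log(n) is O(n² log n), while g(n) = n^(1/3) is O(n^(1/3)).
Since O(n² log n) grows faster than O(n^(1/3)), f(n) dominates.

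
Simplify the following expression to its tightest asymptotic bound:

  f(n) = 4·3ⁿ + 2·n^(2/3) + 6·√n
Θ(3ⁿ)

Order the terms by growth rate: 6·√n ≺ 2·n^(2/3) ≺ 4·3ⁿ.
The fastest-growing term 4·3ⁿ dominates as n → ∞; dropping its constant factor gives Θ(3ⁿ).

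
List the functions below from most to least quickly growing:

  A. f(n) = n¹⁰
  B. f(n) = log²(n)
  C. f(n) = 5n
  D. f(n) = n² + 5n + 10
A > D > C > B

Comparing growth rates:
A = n¹⁰ is O(n¹⁰)
D = n² + 5n + 10 is O(n²)
C = 5n is O(n)
B = log²(n) is O(log² n)

Therefore, the order from fastest to slowest is: A > D > C > B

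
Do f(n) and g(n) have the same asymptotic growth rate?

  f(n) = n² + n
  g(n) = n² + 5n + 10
True

f(n) = n² + n and g(n) = n² + 5n + 10 are both O(n²).
Since they have the same asymptotic growth rate, f(n) = Θ(g(n)) is true.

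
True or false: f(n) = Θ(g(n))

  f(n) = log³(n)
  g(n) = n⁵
False

f(n) = log³(n) is O(log³ n), and g(n) = n⁵ is O(n⁵).
Since they have different growth rates, f(n) = Θ(g(n)) is false.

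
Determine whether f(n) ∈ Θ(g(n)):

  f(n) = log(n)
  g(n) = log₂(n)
True

f(n) = log(n) and g(n) = log₂(n) are both O(log n).
Since they have the same asymptotic growth rate, f(n) = Θ(g(n)) is true.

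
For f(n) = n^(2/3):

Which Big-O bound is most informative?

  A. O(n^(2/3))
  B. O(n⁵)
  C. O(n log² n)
A

f(n) = n^(2/3) is O(n^(2/3)).
All listed options are valid Big-O bounds (upper bounds),
but O(n^(2/3)) is the tightest (smallest valid bound).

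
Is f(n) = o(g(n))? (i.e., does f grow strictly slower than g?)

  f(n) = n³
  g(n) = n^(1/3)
False

f(n) = n³ is O(n³), and g(n) = n^(1/3) is O(n^(1/3)).
Since O(n³) grows faster than or equal to O(n^(1/3)), f(n) = o(g(n)) is false.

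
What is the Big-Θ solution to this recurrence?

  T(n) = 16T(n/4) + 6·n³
Θ(n³)

Master Theorem: a = 16, b = 4, f(n) = 6·n³.
Compute the critical exponent d = log₄(16) = 2.
Compare f(n) = Θ(n³) against n^d:
  k = 3 > d = 2, so f(n) = Ω(n^(d+ε)) — Case 3.
  Regularity: a·(n/b)^3/n^3 = a/b^3 = 16/64 < 1 ✓.
  The top-level work dominates: T(n) = Θ(f(n)) = Θ(n³).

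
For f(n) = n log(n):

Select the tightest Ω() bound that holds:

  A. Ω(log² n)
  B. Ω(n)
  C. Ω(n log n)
C

f(n) = n log(n) is Ω(n log n).
All listed options are valid Big-Ω bounds (lower bounds),
but Ω(n log n) is the tightest (largest valid bound).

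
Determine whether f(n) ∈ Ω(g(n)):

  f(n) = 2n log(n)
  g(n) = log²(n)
True

f(n) = 2n log(n) is O(n log n), and g(n) = log²(n) is O(log² n).
Since O(n log n) grows at least as fast as O(log² n), f(n) = Ω(g(n)) is true.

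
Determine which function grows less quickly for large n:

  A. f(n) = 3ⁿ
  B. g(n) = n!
A

f(n) = 3ⁿ is O(3ⁿ), while g(n) = n! is O(n!).
Since O(3ⁿ) grows slower than O(n!), f(n) is dominated.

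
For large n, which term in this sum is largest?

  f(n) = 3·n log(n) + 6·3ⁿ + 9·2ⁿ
6·3ⁿ

Looking at each term:
  - 3·n log(n) is O(n log n)
  - 6·3ⁿ is O(3ⁿ)
  - 9·2ⁿ is O(2ⁿ)

The term 6·3ⁿ (O(3ⁿ)) grows fastest and dominates all others.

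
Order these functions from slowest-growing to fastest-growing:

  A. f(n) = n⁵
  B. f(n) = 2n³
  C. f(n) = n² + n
C < B < A

Comparing growth rates:
C = n² + n is O(n²)
B = 2n³ is O(n³)
A = n⁵ is O(n⁵)

Therefore, the order from slowest to fastest is: C < B < A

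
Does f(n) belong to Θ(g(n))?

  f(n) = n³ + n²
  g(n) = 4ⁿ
False

f(n) = n³ + n² is O(n³), and g(n) = 4ⁿ is O(4ⁿ).
Since they have different growth rates, f(n) = Θ(g(n)) is false.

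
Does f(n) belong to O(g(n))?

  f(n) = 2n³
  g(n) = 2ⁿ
True

f(n) = 2n³ is O(n³), and g(n) = 2ⁿ is O(2ⁿ).
Since O(n³) ⊆ O(2ⁿ) (f grows no faster than g), f(n) = O(g(n)) is true.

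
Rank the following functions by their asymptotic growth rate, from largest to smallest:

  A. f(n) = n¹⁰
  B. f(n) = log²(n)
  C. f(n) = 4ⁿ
C > A > B

Comparing growth rates:
C = 4ⁿ is O(4ⁿ)
A = n¹⁰ is O(n¹⁰)
B = log²(n) is O(log² n)

Therefore, the order from fastest to slowest is: C > A > B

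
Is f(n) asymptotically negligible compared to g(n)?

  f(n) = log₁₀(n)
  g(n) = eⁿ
True

f(n) = log₁₀(n) is O(log n), and g(n) = eⁿ is O(eⁿ).
Since O(log n) grows strictly slower than O(eⁿ), f(n) = o(g(n)) is true.
This means lim(n→∞) f(n)/g(n) = 0.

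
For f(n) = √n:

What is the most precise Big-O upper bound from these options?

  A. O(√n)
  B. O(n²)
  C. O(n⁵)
A

f(n) = √n is O(√n).
All listed options are valid Big-O bounds (upper bounds),
but O(√n) is the tightest (smallest valid bound).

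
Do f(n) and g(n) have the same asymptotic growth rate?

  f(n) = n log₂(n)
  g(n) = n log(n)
True

f(n) = n log₂(n) and g(n) = n log(n) are both O(n log n).
Since they have the same asymptotic growth rate, f(n) = Θ(g(n)) is true.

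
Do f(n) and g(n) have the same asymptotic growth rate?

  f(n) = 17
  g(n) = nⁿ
False

f(n) = 17 is O(1), and g(n) = nⁿ is O(nⁿ).
Since they have different growth rates, f(n) = Θ(g(n)) is false.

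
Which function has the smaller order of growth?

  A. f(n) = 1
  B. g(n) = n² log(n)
A

f(n) = 1 is O(1), while g(n) = n² log(n) is O(n² log n).
Since O(1) grows slower than O(n² log n), f(n) is dominated.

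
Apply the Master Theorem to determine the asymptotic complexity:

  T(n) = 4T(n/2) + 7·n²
Θ(n² log n)

Master Theorem: a = 4, b = 2, f(n) = 7·n².
Compute the critical exponent d = log₂(4) = 2.
Compare f(n) = Θ(n²) against n^d:
  k = 2 = d, so f(n) = Θ(n^d) — Case 2.
  Work is balanced across levels: T(n) = Θ(n^d log n) = Θ(n² log n).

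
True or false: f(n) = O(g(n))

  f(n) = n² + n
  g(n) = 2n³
True

f(n) = n² + n is O(n²), and g(n) = 2n³ is O(n³).
Since O(n²) ⊆ O(n³) (f grows no faster than g), f(n) = O(g(n)) is true.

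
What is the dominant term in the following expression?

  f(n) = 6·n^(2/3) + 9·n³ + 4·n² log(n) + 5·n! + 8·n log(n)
5·n!

Looking at each term:
  - 6·n^(2/3) is O(n^(2/3))
  - 9·n³ is O(n³)
  - 4·n² log(n) is O(n² log n)
  - 5·n! is O(n!)
  - 8·n log(n) is O(n log n)

The term 5·n! (O(n!)) grows fastest and dominates all others.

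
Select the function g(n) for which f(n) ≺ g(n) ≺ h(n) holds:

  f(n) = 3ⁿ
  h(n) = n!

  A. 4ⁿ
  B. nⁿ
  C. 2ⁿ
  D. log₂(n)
A

We need g(n) with 3ⁿ = o(g(n)) and g(n) = o(n!), i.e. O(3ⁿ) ≺ g ≺ O(n!).
Check each option:
  A. 4ⁿ — O(4ⁿ) is strictly between O(3ⁿ) and O(n!) ✓
  B. nⁿ — O(nⁿ) does not grow strictly slower than h(n)
  C. 2ⁿ — O(2ⁿ) does not grow strictly faster than f(n)
  D. log₂(n) — O(log n) does not grow strictly faster than f(n)

Only option A (4ⁿ) lies strictly between.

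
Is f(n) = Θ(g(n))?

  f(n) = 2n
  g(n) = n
True

f(n) = 2n and g(n) = n are both O(n).
Since they have the same asymptotic growth rate, f(n) = Θ(g(n)) is true.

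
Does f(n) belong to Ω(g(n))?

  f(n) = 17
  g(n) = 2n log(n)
False

f(n) = 17 is O(1), and g(n) = 2n log(n) is O(n log n).
Since O(1) grows slower than O(n log n), f(n) = Ω(g(n)) is false.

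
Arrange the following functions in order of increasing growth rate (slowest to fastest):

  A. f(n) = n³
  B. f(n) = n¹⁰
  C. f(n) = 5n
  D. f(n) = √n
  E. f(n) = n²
D < C < E < A < B

Comparing growth rates:
D = √n is O(√n)
C = 5n is O(n)
E = n² is O(n²)
A = n³ is O(n³)
B = n¹⁰ is O(n¹⁰)

Therefore, the order from slowest to fastest is: D < C < E < A < B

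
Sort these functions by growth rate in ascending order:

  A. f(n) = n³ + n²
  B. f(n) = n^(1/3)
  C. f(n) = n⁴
B < A < C

Comparing growth rates:
B = n^(1/3) is O(n^(1/3))
A = n³ + n² is O(n³)
C = n⁴ is O(n⁴)

Therefore, the order from slowest to fastest is: B < A < C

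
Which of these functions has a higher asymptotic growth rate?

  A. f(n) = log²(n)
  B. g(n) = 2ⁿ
B

f(n) = log²(n) is O(log² n), while g(n) = 2ⁿ is O(2ⁿ).
Since O(2ⁿ) grows faster than O(log² n), g(n) dominates.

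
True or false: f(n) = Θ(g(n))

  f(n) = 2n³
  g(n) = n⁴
False

f(n) = 2n³ is O(n³), and g(n) = n⁴ is O(n⁴).
Since they have different growth rates, f(n) = Θ(g(n)) is false.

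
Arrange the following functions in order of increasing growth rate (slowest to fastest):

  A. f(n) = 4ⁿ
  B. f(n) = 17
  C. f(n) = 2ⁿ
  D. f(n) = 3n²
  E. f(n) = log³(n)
B < E < D < C < A

Comparing growth rates:
B = 17 is O(1)
E = log³(n) is O(log³ n)
D = 3n² is O(n²)
C = 2ⁿ is O(2ⁿ)
A = 4ⁿ is O(4ⁿ)

Therefore, the order from slowest to fastest is: B < E < D < C < A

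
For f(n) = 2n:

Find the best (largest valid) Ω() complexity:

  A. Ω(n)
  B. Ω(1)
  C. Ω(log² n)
A

f(n) = 2n is Ω(n).
All listed options are valid Big-Ω bounds (lower bounds),
but Ω(n) is the tightest (largest valid bound).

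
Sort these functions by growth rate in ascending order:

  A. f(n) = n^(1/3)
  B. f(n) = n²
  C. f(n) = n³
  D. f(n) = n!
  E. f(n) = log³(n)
E < A < B < C < D

Comparing growth rates:
E = log³(n) is O(log³ n)
A = n^(1/3) is O(n^(1/3))
B = n² is O(n²)
C = n³ is O(n³)
D = n! is O(n!)

Therefore, the order from slowest to fastest is: E < A < B < C < D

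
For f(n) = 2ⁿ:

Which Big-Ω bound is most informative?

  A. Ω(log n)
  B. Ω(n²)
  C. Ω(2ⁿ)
C

f(n) = 2ⁿ is Ω(2ⁿ).
All listed options are valid Big-Ω bounds (lower bounds),
but Ω(2ⁿ) is the tightest (largest valid bound).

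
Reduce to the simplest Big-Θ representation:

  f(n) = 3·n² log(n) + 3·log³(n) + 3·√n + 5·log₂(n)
Θ(n² log n)

Order the terms by growth rate: 5·log₂(n) ≺ 3·log³(n) ≺ 3·√n ≺ 3·n² log(n).
The fastest-growing term 3·n² log(n) dominates as n → ∞; dropping its constant factor gives Θ(n² log n).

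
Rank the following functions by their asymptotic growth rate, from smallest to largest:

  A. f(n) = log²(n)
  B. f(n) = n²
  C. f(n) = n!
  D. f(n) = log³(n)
A < D < B < C

Comparing growth rates:
A = log²(n) is O(log² n)
D = log³(n) is O(log³ n)
B = n² is O(n²)
C = n! is O(n!)

Therefore, the order from slowest to fastest is: A < D < B < C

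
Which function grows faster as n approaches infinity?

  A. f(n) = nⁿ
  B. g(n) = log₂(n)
A

f(n) = nⁿ is O(nⁿ), while g(n) = log₂(n) is O(log n).
Since O(nⁿ) grows faster than O(log n), f(n) dominates.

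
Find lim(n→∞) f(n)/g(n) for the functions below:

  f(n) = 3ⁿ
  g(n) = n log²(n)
∞

Since 3ⁿ (O(3ⁿ)) grows faster than n log²(n) (O(n log² n)),
the ratio f(n)/g(n) → ∞ as n → ∞.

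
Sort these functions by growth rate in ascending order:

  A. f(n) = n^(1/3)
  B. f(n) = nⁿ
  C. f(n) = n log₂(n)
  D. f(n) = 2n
A < D < C < B

Comparing growth rates:
A = n^(1/3) is O(n^(1/3))
D = 2n is O(n)
C = n log₂(n) is O(n log n)
B = nⁿ is O(nⁿ)

Therefore, the order from slowest to fastest is: A < D < C < B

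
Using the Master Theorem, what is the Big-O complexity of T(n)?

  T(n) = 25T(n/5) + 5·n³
Θ(n³)

Master Theorem: a = 25, b = 5, f(n) = 5·n³.
Compute the critical exponent d = log₅(25) = 2.
Compare f(n) = Θ(n³) against n^d:
  k = 3 > d = 2, so f(n) = Ω(n^(d+ε)) — Case 3.
  Regularity: a·(n/b)^3/n^3 = a/b^3 = 25/125 < 1 ✓.
  The top-level work dominates: T(n) = Θ(f(n)) = Θ(n³).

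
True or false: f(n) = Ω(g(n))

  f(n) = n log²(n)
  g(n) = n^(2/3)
True

f(n) = n log²(n) is O(n log² n), and g(n) = n^(2/3) is O(n^(2/3)).
Since O(n log² n) grows at least as fast as O(n^(2/3)), f(n) = Ω(g(n)) is true.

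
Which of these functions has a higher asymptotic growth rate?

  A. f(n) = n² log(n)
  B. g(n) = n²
A

f(n) = n² log(n) is O(n² log n), while g(n) = n² is O(n²).
Since O(n² log n) grows faster than O(n²), f(n) dominates.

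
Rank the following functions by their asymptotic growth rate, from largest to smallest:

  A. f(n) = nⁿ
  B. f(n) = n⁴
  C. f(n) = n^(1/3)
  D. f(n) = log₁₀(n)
A > B > C > D

Comparing growth rates:
A = nⁿ is O(nⁿ)
B = n⁴ is O(n⁴)
C = n^(1/3) is O(n^(1/3))
D = log₁₀(n) is O(log n)

Therefore, the order from fastest to slowest is: A > B > C > D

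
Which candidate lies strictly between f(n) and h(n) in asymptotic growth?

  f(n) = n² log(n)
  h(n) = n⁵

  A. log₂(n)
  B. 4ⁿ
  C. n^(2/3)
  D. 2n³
D

We need g(n) with n² log(n) = o(g(n)) and g(n) = o(n⁵), i.e. O(n² log n) ≺ g ≺ O(n⁵).
Check each option:
  A. log₂(n) — O(log n) does not grow strictly faster than f(n)
  B. 4ⁿ — O(4ⁿ) does not grow strictly slower than h(n)
  C. n^(2/3) — O(n^(2/3)) does not grow strictly faster than f(n)
  D. 2n³ — O(n³) is strictly between O(n² log n) and O(n⁵) ✓

Only option D (2n³) lies strictly between.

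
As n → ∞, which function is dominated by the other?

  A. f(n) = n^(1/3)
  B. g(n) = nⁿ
A

f(n) = n^(1/3) is O(n^(1/3)), while g(n) = nⁿ is O(nⁿ).
Since O(n^(1/3)) grows slower than O(nⁿ), f(n) is dominated.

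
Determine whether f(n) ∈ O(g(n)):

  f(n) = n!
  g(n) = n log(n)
False

f(n) = n! is O(n!), and g(n) = n log(n) is O(n log n).
Since O(n!) grows faster than O(n log n), f(n) = O(g(n)) is false.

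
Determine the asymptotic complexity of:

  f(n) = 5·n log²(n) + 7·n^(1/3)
O(n log² n)

The dominant term in 5·n log²(n) + 7·n^(1/3) is 5·n log²(n), which is Θ(n log² n).
Lower-order terms (7·n^(1/3)) are asymptotically negligible.
Constants are absorbed, so the tightest bound is O(n log² n).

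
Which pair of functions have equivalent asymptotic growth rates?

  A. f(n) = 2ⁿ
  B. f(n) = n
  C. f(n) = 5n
B and C

Examining each function:
  A. 2ⁿ is O(2ⁿ)
  B. n is O(n)
  C. 5n is O(n)

Functions B and C both have the same complexity class.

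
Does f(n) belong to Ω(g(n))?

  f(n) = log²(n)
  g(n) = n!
False

f(n) = log²(n) is O(log² n), and g(n) = n! is O(n!).
Since O(log² n) grows slower than O(n!), f(n) = Ω(g(n)) is false.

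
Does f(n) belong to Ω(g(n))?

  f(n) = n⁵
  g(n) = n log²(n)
True

f(n) = n⁵ is O(n⁵), and g(n) = n log²(n) is O(n log² n).
Since O(n⁵) grows at least as fast as O(n log² n), f(n) = Ω(g(n)) is true.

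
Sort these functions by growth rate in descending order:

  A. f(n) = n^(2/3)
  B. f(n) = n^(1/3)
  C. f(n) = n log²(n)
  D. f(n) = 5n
C > D > A > B

Comparing growth rates:
C = n log²(n) is O(n log² n)
D = 5n is O(n)
A = n^(2/3) is O(n^(2/3))
B = n^(1/3) is O(n^(1/3))

Therefore, the order from fastest to slowest is: C > D > A > B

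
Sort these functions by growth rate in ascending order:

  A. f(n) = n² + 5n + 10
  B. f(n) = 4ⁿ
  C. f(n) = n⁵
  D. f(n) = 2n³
A < D < C < B

Comparing growth rates:
A = n² + 5n + 10 is O(n²)
D = 2n³ is O(n³)
C = n⁵ is O(n⁵)
B = 4ⁿ is O(4ⁿ)

Therefore, the order from slowest to fastest is: A < D < C < B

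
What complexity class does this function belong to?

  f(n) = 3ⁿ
O(3ⁿ)

The dominant term in 3ⁿ is 3ⁿ, which is Θ(3ⁿ).
Constants are absorbed, so the tightest bound is O(3ⁿ).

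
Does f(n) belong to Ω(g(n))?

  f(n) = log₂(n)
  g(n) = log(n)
True

f(n) = log₂(n) and g(n) = log(n) are both O(log n).
Big-Ω permits equal growth rates (f ≥ c·g for some c > 0), so f(n) = Ω(g(n)) is true.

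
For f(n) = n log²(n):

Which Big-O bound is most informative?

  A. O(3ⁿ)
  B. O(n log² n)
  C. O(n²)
B

f(n) = n log²(n) is O(n log² n).
All listed options are valid Big-O bounds (upper bounds),
but O(n log² n) is the tightest (smallest valid bound).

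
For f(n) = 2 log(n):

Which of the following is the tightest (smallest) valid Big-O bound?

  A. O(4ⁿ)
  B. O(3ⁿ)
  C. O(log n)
C

f(n) = 2 log(n) is O(log n).
All listed options are valid Big-O bounds (upper bounds),
but O(log n) is the tightest (smallest valid bound).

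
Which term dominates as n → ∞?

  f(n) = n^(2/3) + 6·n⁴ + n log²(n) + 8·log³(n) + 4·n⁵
4·n⁵

Looking at each term:
  - n^(2/3) is O(n^(2/3))
  - 6·n⁴ is O(n⁴)
  - n log²(n) is O(n log² n)
  - 8·log³(n) is O(log³ n)
  - 4·n⁵ is O(n⁵)

The term 4·n⁵ (O(n⁵)) grows fastest and dominates all others.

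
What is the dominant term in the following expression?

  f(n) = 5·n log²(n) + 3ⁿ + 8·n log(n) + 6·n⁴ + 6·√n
3ⁿ

Looking at each term:
  - 5·n log²(n) is O(n log² n)
  - 3ⁿ is O(3ⁿ)
  - 8·n log(n) is O(n log n)
  - 6·n⁴ is O(n⁴)
  - 6·√n is O(√n)

The term 3ⁿ (O(3ⁿ)) grows fastest and dominates all others.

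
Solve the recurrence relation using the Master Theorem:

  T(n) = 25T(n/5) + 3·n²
Θ(n² log n)

Master Theorem: a = 25, b = 5, f(n) = 3·n².
Compute the critical exponent d = log₅(25) = 2.
Compare f(n) = Θ(n²) against n^d:
  k = 2 = d, so f(n) = Θ(n^d) — Case 2.
  Work is balanced across levels: T(n) = Θ(n^d log n) = Θ(n² log n).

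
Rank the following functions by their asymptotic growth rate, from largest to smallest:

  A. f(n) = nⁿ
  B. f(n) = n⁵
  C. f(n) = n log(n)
A > B > C

Comparing growth rates:
A = nⁿ is O(nⁿ)
B = n⁵ is O(n⁵)
C = n log(n) is O(n log n)

Therefore, the order from fastest to slowest is: A > B > C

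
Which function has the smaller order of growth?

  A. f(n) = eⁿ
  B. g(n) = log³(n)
B

f(n) = eⁿ is O(eⁿ), while g(n) = log³(n) is O(log³ n).
Since O(log³ n) grows slower than O(eⁿ), g(n) is dominated.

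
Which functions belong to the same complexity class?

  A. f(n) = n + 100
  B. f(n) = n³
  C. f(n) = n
A and C

Examining each function:
  A. n + 100 is O(n)
  B. n³ is O(n³)
  C. n is O(n)

Functions A and C both have the same complexity class.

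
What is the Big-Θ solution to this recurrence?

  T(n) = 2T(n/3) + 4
Θ(n^log₃(2))

Master Theorem: a = 2, b = 3, f(n) = 4.
Compute the critical exponent d = log₃(2) = 0.631.
Compare f(n) = Θ(1) against n^d:
  k = 0 < d = 0.631, so f(n) = O(n^(d-ε)) — Case 1.
  The recursion cost dominates: T(n) = Θ(n^d) = Θ(n^log₃(2)).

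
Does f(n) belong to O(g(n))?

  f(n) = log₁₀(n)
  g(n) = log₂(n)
True

f(n) = log₁₀(n) and g(n) = log₂(n) are both O(log n).
Big-O permits equal growth rates (f ≤ c·g for some c), so f(n) = O(g(n)) is true.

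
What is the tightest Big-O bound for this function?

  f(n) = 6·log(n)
O(log n)

The dominant term in 6·log(n) is 6·log(n), which is Θ(log n).
Constants are absorbed, so the tightest bound is O(log n).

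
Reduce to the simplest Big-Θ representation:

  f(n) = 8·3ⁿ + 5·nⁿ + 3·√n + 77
Θ(nⁿ)

Order the terms by growth rate: 77 ≺ 3·√n ≺ 8·3ⁿ ≺ 5·nⁿ.
The fastest-growing term 5·nⁿ dominates as n → ∞; dropping its constant factor gives Θ(nⁿ).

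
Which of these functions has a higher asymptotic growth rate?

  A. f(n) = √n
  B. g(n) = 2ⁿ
B

f(n) = √n is O(√n), while g(n) = 2ⁿ is O(2ⁿ).
Since O(2ⁿ) grows faster than O(√n), g(n) dominates.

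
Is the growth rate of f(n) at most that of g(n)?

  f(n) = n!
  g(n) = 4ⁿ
False

f(n) = n! is O(n!), and g(n) = 4ⁿ is O(4ⁿ).
Since O(n!) grows faster than O(4ⁿ), f(n) = O(g(n)) is false.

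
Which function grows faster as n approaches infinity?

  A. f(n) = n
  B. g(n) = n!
B

f(n) = n is O(n), while g(n) = n! is O(n!).
Since O(n!) grows faster than O(n), g(n) dominates.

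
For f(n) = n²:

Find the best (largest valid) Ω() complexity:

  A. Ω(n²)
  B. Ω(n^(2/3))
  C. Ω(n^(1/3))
A

f(n) = n² is Ω(n²).
All listed options are valid Big-Ω bounds (lower bounds),
but Ω(n²) is the tightest (largest valid bound).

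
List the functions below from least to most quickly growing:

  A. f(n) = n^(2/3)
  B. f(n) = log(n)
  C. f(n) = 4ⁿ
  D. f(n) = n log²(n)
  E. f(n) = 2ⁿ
B < A < D < E < C

Comparing growth rates:
B = log(n) is O(log n)
A = n^(2/3) is O(n^(2/3))
D = n log²(n) is O(n log² n)
E = 2ⁿ is O(2ⁿ)
C = 4ⁿ is O(4ⁿ)

Therefore, the order from slowest to fastest is: B < A < D < E < C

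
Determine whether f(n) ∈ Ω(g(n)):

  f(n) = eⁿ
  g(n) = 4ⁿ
False

f(n) = eⁿ is O(eⁿ), and g(n) = 4ⁿ is O(4ⁿ).
Since O(eⁿ) grows slower than O(4ⁿ), f(n) = Ω(g(n)) is false.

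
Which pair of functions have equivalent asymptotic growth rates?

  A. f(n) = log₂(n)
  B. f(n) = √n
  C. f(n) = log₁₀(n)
A and C

Examining each function:
  A. log₂(n) is O(log n)
  B. √n is O(√n)
  C. log₁₀(n) is O(log n)

Functions A and C both have the same complexity class.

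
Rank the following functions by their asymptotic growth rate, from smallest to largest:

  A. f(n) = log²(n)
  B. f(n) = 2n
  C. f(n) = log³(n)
A < C < B

Comparing growth rates:
A = log²(n) is O(log² n)
C = log³(n) is O(log³ n)
B = 2n is O(n)

Therefore, the order from slowest to fastest is: A < C < B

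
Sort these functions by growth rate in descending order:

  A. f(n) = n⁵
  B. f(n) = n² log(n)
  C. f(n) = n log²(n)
A > B > C

Comparing growth rates:
A = n⁵ is O(n⁵)
B = n² log(n) is O(n² log n)
C = n log²(n) is O(n log² n)

Therefore, the order from fastest to slowest is: A > B > C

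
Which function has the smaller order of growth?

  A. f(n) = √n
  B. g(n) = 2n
A

f(n) = √n is O(√n), while g(n) = 2n is O(n).
Since O(√n) grows slower than O(n), f(n) is dominated.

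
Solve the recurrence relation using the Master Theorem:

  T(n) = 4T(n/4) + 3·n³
Θ(n³)

Master Theorem: a = 4, b = 4, f(n) = 3·n³.
Compute the critical exponent d = log₄(4) = 1.
Compare f(n) = Θ(n³) against n^d:
  k = 3 > d = 1, so f(n) = Ω(n^(d+ε)) — Case 3.
  Regularity: a·(n/b)^3/n^3 = a/b^3 = 4/64 < 1 ✓.
  The top-level work dominates: T(n) = Θ(f(n)) = Θ(n³).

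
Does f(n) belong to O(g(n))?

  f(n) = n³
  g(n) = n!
True

f(n) = n³ is O(n³), and g(n) = n! is O(n!).
Since O(n³) ⊆ O(n!) (f grows no faster than g), f(n) = O(g(n)) is true.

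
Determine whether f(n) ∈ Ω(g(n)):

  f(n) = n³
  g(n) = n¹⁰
False

f(n) = n³ is O(n³), and g(n) = n¹⁰ is O(n¹⁰).
Since O(n³) grows slower than O(n¹⁰), f(n) = Ω(g(n)) is false.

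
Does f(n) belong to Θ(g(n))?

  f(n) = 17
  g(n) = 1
True

f(n) = 17 and g(n) = 1 are both O(1).
Since they have the same asymptotic growth rate, f(n) = Θ(g(n)) is true.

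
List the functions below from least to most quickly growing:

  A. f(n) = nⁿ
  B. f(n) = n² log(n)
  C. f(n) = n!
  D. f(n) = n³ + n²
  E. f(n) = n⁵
B < D < E < C < A

Comparing growth rates:
B = n² log(n) is O(n² log n)
D = n³ + n² is O(n³)
E = n⁵ is O(n⁵)
C = n! is O(n!)
A = nⁿ is O(nⁿ)

Therefore, the order from slowest to fastest is: B < D < E < C < A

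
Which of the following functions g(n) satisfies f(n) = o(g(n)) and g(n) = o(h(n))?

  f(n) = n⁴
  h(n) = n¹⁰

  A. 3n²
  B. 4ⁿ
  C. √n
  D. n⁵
D

We need g(n) with n⁴ = o(g(n)) and g(n) = o(n¹⁰), i.e. O(n⁴) ≺ g ≺ O(n¹⁰).
Check each option:
  A. 3n² — O(n²) does not grow strictly faster than f(n)
  B. 4ⁿ — O(4ⁿ) does not grow strictly slower than h(n)
  C. √n — O(√n) does not grow strictly faster than f(n)
  D. n⁵ — O(n⁵) is strictly between O(n⁴) and O(n¹⁰) ✓

Only option D (n⁵) lies strictly between.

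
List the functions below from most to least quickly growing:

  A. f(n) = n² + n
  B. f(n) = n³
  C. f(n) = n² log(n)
B > C > A

Comparing growth rates:
B = n³ is O(n³)
C = n² log(n) is O(n² log n)
A = n² + n is O(n²)

Therefore, the order from fastest to slowest is: B > C > A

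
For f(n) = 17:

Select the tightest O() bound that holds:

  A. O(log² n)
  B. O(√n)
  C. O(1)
C

f(n) = 17 is O(1).
All listed options are valid Big-O bounds (upper bounds),
but O(1) is the tightest (smallest valid bound).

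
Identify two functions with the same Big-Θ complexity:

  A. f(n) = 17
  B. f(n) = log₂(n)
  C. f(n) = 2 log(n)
B and C

Examining each function:
  A. 17 is O(1)
  B. log₂(n) is O(log n)
  C. 2 log(n) is O(log n)

Functions B and C both have the same complexity class.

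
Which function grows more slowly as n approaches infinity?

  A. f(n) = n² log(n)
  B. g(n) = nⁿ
A

f(n) = n² log(n) is O(n² log n), while g(n) = nⁿ is O(nⁿ).
Since O(n² log n) grows slower than O(nⁿ), f(n) is dominated.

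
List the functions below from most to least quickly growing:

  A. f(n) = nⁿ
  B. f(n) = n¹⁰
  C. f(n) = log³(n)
A > B > C

Comparing growth rates:
A = nⁿ is O(nⁿ)
B = n¹⁰ is O(n¹⁰)
C = log³(n) is O(log³ n)

Therefore, the order from fastest to slowest is: A > B > C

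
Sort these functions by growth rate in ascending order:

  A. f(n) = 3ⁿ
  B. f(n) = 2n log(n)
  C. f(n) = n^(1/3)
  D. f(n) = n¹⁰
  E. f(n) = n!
C < B < D < A < E

Comparing growth rates:
C = n^(1/3) is O(n^(1/3))
B = 2n log(n) is O(n log n)
D = n¹⁰ is O(n¹⁰)
A = 3ⁿ is O(3ⁿ)
E = n! is O(n!)

Therefore, the order from slowest to fastest is: C < B < D < A < E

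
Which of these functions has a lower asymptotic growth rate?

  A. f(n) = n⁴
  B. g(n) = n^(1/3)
B

f(n) = n⁴ is O(n⁴), while g(n) = n^(1/3) is O(n^(1/3)).
Since O(n^(1/3)) grows slower than O(n⁴), g(n) is dominated.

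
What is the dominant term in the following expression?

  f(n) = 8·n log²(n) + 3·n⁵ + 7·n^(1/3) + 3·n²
3·n⁵

Looking at each term:
  - 8·n log²(n) is O(n log² n)
  - 3·n⁵ is O(n⁵)
  - 7·n^(1/3) is O(n^(1/3))
  - 3·n² is O(n²)

The term 3·n⁵ (O(n⁵)) grows fastest and dominates all others.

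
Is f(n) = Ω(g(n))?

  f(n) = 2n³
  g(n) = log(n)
True

f(n) = 2n³ is O(n³), and g(n) = log(n) is O(log n).
Since O(n³) grows at least as fast as O(log n), f(n) = Ω(g(n)) is true.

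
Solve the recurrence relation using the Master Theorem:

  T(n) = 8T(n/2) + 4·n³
Θ(n³ log n)

Master Theorem: a = 8, b = 2, f(n) = 4·n³.
Compute the critical exponent d = log₂(8) = 3.
Compare f(n) = Θ(n³) against n^d:
  k = 3 = d, so f(n) = Θ(n^d) — Case 2.
  Work is balanced across levels: T(n) = Θ(n^d log n) = Θ(n³ log n).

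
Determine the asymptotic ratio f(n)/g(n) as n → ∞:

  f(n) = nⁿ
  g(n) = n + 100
∞

Since nⁿ (O(nⁿ)) grows faster than n + 100 (O(n)),
the ratio f(n)/g(n) → ∞ as n → ∞.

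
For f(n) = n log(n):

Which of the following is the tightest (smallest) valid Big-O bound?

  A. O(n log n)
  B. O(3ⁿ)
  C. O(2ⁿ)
A

f(n) = n log(n) is O(n log n).
All listed options are valid Big-O bounds (upper bounds),
but O(n log n) is the tightest (smallest valid bound).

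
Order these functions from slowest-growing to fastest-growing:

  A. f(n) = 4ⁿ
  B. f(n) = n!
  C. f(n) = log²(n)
C < A < B

Comparing growth rates:
C = log²(n) is O(log² n)
A = 4ⁿ is O(4ⁿ)
B = n! is O(n!)

Therefore, the order from slowest to fastest is: C < A < B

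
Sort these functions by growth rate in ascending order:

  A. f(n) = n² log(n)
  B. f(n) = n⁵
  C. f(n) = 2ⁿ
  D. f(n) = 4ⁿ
A < B < C < D

Comparing growth rates:
A = n² log(n) is O(n² log n)
B = n⁵ is O(n⁵)
C = 2ⁿ is O(2ⁿ)
D = 4ⁿ is O(4ⁿ)

Therefore, the order from slowest to fastest is: A < B < C < D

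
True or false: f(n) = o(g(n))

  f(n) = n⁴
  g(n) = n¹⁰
True

f(n) = n⁴ is O(n⁴), and g(n) = n¹⁰ is O(n¹⁰).
Since O(n⁴) grows strictly slower than O(n¹⁰), f(n) = o(g(n)) is true.
This means lim(n→∞) f(n)/g(n) = 0.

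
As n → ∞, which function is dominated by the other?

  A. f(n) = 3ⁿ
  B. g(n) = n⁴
B

f(n) = 3ⁿ is O(3ⁿ), while g(n) = n⁴ is O(n⁴).
Since O(n⁴) grows slower than O(3ⁿ), g(n) is dominated.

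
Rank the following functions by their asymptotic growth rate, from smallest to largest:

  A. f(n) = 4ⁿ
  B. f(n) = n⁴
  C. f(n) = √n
C < B < A

Comparing growth rates:
C = √n is O(√n)
B = n⁴ is O(n⁴)
A = 4ⁿ is O(4ⁿ)

Therefore, the order from slowest to fastest is: C < B < A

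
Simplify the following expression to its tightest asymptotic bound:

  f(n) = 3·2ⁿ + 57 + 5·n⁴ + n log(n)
Θ(2ⁿ)

Order the terms by growth rate: 57 ≺ n log(n) ≺ 5·n⁴ ≺ 3·2ⁿ.
The fastest-growing term 3·2ⁿ dominates as n → ∞; dropping its constant factor gives Θ(2ⁿ).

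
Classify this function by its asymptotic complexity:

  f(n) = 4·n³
O(n³)

The dominant term in 4·n³ is 4·n³, which is Θ(n³).
Constants are absorbed, so the tightest bound is O(n³).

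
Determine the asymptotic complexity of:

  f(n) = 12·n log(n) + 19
O(n log n)

The dominant term in 12·n log(n) + 19 is 12·n log(n), which is Θ(n log n).
Lower-order terms (19) are asymptotically negligible.
Constants are absorbed, so the tightest bound is O(n log n).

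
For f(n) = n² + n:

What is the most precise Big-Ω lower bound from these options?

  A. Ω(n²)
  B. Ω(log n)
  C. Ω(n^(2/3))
A

f(n) = n² + n is Ω(n²).
All listed options are valid Big-Ω bounds (lower bounds),
but Ω(n²) is the tightest (largest valid bound).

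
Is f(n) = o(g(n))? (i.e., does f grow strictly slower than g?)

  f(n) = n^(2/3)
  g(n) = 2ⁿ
True

f(n) = n^(2/3) is O(n^(2/3)), and g(n) = 2ⁿ is O(2ⁿ).
Since O(n^(2/3)) grows strictly slower than O(2ⁿ), f(n) = o(g(n)) is true.
This means lim(n→∞) f(n)/g(n) = 0.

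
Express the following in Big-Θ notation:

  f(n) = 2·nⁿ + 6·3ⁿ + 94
Θ(nⁿ)

Order the terms by growth rate: 94 ≺ 6·3ⁿ ≺ 2·nⁿ.
The fastest-growing term 2·nⁿ dominates as n → ∞; dropping its constant factor gives Θ(nⁿ).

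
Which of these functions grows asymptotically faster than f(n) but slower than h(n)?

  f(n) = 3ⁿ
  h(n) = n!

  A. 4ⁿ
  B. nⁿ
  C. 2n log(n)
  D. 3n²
A

We need g(n) with 3ⁿ = o(g(n)) and g(n) = o(n!), i.e. O(3ⁿ) ≺ g ≺ O(n!).
Check each option:
  A. 4ⁿ — O(4ⁿ) is strictly between O(3ⁿ) and O(n!) ✓
  B. nⁿ — O(nⁿ) does not grow strictly slower than h(n)
  C. 2n log(n) — O(n log n) does not grow strictly faster than f(n)
  D. 3n² — O(n²) does not grow strictly faster than f(n)

Only option A (4ⁿ) lies strictly between.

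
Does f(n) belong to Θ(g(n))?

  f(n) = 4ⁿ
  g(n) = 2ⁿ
False

f(n) = 4ⁿ is O(4ⁿ), and g(n) = 2ⁿ is O(2ⁿ).
Since they have different growth rates, f(n) = Θ(g(n)) is false.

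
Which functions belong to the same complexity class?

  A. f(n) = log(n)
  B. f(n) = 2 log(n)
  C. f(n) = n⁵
A and B

Examining each function:
  A. log(n) is O(log n)
  B. 2 log(n) is O(log n)
  C. n⁵ is O(n⁵)

Functions A and B both have the same complexity class.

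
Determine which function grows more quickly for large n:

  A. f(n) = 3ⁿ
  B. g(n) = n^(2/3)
A

f(n) = 3ⁿ is O(3ⁿ), while g(n) = n^(2/3) is O(n^(2/3)).
Since O(3ⁿ) grows faster than O(n^(2/3)), f(n) dominates.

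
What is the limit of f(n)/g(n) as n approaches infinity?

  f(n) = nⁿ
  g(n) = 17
∞

Since nⁿ (O(nⁿ)) grows faster than 17 (O(1)),
the ratio f(n)/g(n) → ∞ as n → ∞.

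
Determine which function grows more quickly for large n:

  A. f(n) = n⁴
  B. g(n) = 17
A

f(n) = n⁴ is O(n⁴), while g(n) = 17 is O(1).
Since O(n⁴) grows faster than O(1), f(n) dominates.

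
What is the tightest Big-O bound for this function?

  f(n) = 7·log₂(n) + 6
O(log n)

The dominant term in 7·log₂(n) + 6 is 7·log₂(n), which is Θ(log n).
Lower-order terms (6) are asymptotically negligible.
Constants are absorbed, so the tightest bound is O(log n).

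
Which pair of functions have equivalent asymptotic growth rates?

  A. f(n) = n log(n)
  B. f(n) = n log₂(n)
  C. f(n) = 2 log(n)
A and B

Examining each function:
  A. n log(n) is O(n log n)
  B. n log₂(n) is O(n log n)
  C. 2 log(n) is O(log n)

Functions A and B both have the same complexity class.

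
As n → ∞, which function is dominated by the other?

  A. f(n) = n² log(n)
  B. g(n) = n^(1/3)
B

f(n) = n² log(n) is O(n² log n), while g(n) = n^(1/3) is O(n^(1/3)).
Since O(n^(1/3)) grows slower than O(n² log n), g(n) is dominated.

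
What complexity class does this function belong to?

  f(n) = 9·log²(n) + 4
O(log² n)

The dominant term in 9·log²(n) + 4 is 9·log²(n), which is Θ(log² n).
Lower-order terms (4) are asymptotically negligible.
Constants are absorbed, so the tightest bound is O(log² n).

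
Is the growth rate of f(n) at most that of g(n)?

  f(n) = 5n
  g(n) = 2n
True

f(n) = 5n and g(n) = 2n are both O(n).
Big-O permits equal growth rates (f ≤ c·g for some c), so f(n) = O(g(n)) is true.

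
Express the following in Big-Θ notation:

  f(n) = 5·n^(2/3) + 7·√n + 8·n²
Θ(n²)

Order the terms by growth rate: 7·√n ≺ 5·n^(2/3) ≺ 8·n².
The fastest-growing term 8·n² dominates as n → ∞; dropping its constant factor gives Θ(n²).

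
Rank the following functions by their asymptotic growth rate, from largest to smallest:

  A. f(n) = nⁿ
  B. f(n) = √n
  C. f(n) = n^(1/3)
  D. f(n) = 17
A > B > C > D

Comparing growth rates:
A = nⁿ is O(nⁿ)
B = √n is O(√n)
C = n^(1/3) is O(n^(1/3))
D = 17 is O(1)

Therefore, the order from fastest to slowest is: A > B > C > D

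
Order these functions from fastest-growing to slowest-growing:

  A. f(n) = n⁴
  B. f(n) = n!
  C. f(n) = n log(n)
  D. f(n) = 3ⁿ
B > D > A > C

Comparing growth rates:
B = n! is O(n!)
D = 3ⁿ is O(3ⁿ)
A = n⁴ is O(n⁴)
C = n log(n) is O(n log n)

Therefore, the order from fastest to slowest is: B > D > A > C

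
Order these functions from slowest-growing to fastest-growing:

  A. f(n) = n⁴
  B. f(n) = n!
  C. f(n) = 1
C < A < B

Comparing growth rates:
C = 1 is O(1)
A = n⁴ is O(n⁴)
B = n! is O(n!)

Therefore, the order from slowest to fastest is: C < A < B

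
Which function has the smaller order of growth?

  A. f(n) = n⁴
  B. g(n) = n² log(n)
B

f(n) = n⁴ is O(n⁴), while g(n) = n² log(n) is O(n² log n).
Since O(n² log n) grows slower than O(n⁴), g(n) is dominated.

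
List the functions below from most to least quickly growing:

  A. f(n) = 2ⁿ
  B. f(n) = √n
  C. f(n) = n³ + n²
A > C > B

Comparing growth rates:
A = 2ⁿ is O(2ⁿ)
C = n³ + n² is O(n³)
B = √n is O(√n)

Therefore, the order from fastest to slowest is: A > C > B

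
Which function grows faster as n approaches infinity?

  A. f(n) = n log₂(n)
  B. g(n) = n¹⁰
B

f(n) = n log₂(n) is O(n log n), while g(n) = n¹⁰ is O(n¹⁰).
Since O(n¹⁰) grows faster than O(n log n), g(n) dominates.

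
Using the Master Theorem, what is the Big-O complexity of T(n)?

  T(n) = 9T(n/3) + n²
Θ(n² log n)

Master Theorem: a = 9, b = 3, f(n) = n².
Compute the critical exponent d = log₃(9) = 2.
Compare f(n) = Θ(n²) against n^d:
  k = 2 = d, so f(n) = Θ(n^d) — Case 2.
  Work is balanced across levels: T(n) = Θ(n^d log n) = Θ(n² log n).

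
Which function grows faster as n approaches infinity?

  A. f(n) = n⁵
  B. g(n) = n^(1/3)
A

f(n) = n⁵ is O(n⁵), while g(n) = n^(1/3) is O(n^(1/3)).
Since O(n⁵) grows faster than O(n^(1/3)), f(n) dominates.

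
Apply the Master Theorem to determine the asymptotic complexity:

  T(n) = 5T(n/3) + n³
Θ(n³)

Master Theorem: a = 5, b = 3, f(n) = n³.
Compute the critical exponent d = log₃(5) = 1.465.
Compare f(n) = Θ(n³) against n^d:
  k = 3 > d = 1.465, so f(n) = Ω(n^(d+ε)) — Case 3.
  Regularity: a·(n/b)^3/n^3 = a/b^3 = 5/27 < 1 ✓.
  The top-level work dominates: T(n) = Θ(f(n)) = Θ(n³).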